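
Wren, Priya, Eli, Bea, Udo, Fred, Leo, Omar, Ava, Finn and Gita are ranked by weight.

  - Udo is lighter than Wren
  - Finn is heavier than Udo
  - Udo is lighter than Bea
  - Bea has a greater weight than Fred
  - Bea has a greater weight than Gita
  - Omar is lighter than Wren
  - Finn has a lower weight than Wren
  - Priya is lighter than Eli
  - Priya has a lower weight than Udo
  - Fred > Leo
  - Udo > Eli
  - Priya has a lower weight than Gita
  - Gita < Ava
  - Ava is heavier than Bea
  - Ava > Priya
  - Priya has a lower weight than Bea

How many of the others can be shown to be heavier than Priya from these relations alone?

Directly above Priya: Eli, Udo, Gita, Bea, Ava.
One step further: Finn, Wren (7 so far).
Nothing else is reachable above Priya; 7 in all.

7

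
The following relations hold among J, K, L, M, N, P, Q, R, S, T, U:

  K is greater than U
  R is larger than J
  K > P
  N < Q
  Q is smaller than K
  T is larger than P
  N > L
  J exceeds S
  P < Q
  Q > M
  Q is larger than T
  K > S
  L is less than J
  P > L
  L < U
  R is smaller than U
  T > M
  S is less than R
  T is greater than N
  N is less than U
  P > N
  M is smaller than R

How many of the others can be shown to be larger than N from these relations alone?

5

The elements the relations force above N are P, T, Q, U, K — no chain reaches any other.
That is 5.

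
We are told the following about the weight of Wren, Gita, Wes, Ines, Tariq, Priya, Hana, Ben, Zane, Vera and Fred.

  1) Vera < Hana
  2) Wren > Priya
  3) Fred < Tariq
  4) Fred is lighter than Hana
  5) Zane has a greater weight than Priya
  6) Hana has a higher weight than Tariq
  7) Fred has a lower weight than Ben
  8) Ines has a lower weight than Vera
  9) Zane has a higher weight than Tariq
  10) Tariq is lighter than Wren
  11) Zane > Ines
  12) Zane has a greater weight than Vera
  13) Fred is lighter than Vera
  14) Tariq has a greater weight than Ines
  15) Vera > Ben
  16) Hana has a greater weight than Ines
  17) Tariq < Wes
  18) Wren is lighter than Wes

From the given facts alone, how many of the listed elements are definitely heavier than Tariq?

4

Directly above Tariq: Wren, Zane, Hana, Wes.
No other element is forced above Tariq by the given relations, so the count is 4.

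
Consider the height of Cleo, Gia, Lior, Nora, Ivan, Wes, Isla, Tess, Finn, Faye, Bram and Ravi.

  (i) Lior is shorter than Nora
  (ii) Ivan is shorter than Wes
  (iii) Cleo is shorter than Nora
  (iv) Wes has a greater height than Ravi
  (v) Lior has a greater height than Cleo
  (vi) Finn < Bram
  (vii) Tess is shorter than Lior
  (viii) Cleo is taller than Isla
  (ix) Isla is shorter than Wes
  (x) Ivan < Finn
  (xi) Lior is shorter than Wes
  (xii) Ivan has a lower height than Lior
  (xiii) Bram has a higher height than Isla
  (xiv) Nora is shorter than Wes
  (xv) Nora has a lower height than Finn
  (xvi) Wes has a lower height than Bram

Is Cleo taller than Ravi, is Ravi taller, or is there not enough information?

undetermined

Following every chain through Ravi: above Ravi we get Wes, Bram.
Cleo is not reached, and no chain runs the other way from Cleo to Ravi.
So the given relations leave the order of Ravi and Cleo undetermined.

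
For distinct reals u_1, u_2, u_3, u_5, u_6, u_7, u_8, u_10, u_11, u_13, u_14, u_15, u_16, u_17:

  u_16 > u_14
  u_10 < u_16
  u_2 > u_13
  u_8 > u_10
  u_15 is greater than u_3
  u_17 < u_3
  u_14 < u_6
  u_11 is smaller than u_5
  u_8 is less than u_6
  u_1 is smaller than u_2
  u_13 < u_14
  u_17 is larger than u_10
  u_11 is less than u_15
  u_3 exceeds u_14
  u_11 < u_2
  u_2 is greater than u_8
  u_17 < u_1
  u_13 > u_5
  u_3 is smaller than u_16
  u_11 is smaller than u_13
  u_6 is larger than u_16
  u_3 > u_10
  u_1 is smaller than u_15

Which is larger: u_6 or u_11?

u_6

The relevant relations are u_11 < u_5; u_5 < u_13; u_13 < u_14; u_14 < u_3; u_3 < u_16; u_16 < u_6.
Chaining these gives u_11 < u_5 < u_13 < u_14 < u_3 < u_16 < u_6.
So u_11 < u_6; u_6 is the larger of the two.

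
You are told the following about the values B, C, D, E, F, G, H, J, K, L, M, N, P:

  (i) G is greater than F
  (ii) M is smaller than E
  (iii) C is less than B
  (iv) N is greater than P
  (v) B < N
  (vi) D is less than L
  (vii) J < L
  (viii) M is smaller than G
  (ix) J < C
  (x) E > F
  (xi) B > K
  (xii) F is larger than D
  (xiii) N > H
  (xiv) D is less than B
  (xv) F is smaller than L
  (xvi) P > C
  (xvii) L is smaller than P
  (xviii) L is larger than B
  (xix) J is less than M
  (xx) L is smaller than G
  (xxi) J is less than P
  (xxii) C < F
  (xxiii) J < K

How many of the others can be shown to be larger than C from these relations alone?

7

The elements the relations force above C are B, F, L, P, N, G, E — no chain reaches any other.
That is 7.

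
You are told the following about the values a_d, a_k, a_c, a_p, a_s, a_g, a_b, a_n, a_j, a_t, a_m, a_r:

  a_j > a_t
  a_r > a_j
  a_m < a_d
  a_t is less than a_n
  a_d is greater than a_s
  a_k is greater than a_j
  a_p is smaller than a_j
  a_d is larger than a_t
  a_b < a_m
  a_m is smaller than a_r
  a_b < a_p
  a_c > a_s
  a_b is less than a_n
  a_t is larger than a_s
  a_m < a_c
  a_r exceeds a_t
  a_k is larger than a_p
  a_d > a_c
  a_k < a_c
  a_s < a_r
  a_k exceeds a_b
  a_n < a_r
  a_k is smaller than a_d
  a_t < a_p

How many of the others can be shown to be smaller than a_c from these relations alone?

7

From a_c the given relations immediately reach a_s, a_m, a_k.
From those, a_b, a_p, a_j — 6 in total.
From those, a_t — 7 in total.
No other element is forced below a_c by the given relations, so the count is 7.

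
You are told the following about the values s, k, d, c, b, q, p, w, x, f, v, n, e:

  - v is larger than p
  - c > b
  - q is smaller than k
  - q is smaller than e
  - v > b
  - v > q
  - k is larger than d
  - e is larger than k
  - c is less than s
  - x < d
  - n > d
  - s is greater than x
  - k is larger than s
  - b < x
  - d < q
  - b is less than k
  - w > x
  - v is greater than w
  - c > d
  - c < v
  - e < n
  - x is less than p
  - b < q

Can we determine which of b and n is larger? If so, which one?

n

The relevant relations are b < x; x < d; d < c; c < s; s < k; k < e; e < n.
Together: b < x < d < c < s < k < e < n.
So n is larger.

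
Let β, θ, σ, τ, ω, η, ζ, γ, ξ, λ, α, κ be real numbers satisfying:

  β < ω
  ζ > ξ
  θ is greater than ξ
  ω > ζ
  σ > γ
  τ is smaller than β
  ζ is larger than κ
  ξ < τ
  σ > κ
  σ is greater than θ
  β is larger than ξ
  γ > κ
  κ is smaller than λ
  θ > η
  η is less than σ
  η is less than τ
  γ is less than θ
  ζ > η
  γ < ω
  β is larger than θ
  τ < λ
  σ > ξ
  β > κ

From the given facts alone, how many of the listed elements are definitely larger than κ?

7

Directly above κ: γ, λ, ζ, β, σ.
One step further: θ, ω (7 so far).
No other element is forced above κ by the given relations, so the count is 7.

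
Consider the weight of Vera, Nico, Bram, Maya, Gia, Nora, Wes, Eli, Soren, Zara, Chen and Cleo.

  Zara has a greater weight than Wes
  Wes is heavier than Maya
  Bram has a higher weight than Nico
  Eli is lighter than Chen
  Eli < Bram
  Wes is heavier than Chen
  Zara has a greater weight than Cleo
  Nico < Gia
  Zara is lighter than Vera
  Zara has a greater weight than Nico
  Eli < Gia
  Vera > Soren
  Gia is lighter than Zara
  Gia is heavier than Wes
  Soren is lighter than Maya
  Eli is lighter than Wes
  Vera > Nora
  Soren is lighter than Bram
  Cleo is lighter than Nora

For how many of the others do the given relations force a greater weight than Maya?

4

From Maya the given relations immediately reach Wes.
From those, Gia, Zara — 3 in total.
From those, Vera — 4 in total.
Nothing else is reachable above Maya; 4 in all.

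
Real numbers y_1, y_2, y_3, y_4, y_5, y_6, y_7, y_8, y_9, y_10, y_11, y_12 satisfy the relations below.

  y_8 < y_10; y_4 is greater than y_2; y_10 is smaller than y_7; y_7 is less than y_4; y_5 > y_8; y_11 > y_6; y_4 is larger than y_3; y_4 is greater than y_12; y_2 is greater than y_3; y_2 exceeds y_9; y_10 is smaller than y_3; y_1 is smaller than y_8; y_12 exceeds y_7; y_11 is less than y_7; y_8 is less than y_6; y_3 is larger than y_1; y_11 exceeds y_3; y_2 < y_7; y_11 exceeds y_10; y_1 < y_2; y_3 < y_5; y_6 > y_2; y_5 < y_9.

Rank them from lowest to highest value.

y_1 < y_8 < y_10 < y_3 < y_5 < y_9 < y_2 < y_6 < y_11 < y_7 < y_12 < y_4

Nothing is placed below y_1, so it is least; from there y_1 < y_8; y_8 < y_10; y_10 < y_3; y_3 < y_5; y_5 < y_9; y_9 < y_2; y_2 < y_6; y_6 < y_11; y_11 < y_7; y_7 < y_12; y_12 < y_4, each given directly.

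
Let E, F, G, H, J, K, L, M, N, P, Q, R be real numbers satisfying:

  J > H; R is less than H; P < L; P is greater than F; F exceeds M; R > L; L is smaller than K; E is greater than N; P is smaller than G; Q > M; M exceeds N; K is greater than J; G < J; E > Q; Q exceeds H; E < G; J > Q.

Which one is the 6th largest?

Piecing the relations together gives one ordering: N < M < F < P < L < R < H < Q < E < G < J < K.
Counting 6 from the largest end gives H.

H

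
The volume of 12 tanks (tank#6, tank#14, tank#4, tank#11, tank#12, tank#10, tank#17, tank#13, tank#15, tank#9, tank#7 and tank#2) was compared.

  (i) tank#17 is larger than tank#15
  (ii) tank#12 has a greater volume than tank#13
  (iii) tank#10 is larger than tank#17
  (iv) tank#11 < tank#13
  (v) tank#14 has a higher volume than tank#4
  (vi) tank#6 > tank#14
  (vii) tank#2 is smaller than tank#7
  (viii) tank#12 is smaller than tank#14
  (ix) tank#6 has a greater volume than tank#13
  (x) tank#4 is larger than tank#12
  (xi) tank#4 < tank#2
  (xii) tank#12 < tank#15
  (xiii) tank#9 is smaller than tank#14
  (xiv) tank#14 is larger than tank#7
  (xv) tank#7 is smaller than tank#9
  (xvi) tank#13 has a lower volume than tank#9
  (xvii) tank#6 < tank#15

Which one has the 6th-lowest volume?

Piecing the relations together gives one ordering: tank#11 < tank#13 < tank#12 < tank#4 < tank#2 < tank#7 < tank#9 < tank#14 < tank#6 < tank#15 < tank#17 < tank#10.
The 6th smallest is tank#7.

tank#7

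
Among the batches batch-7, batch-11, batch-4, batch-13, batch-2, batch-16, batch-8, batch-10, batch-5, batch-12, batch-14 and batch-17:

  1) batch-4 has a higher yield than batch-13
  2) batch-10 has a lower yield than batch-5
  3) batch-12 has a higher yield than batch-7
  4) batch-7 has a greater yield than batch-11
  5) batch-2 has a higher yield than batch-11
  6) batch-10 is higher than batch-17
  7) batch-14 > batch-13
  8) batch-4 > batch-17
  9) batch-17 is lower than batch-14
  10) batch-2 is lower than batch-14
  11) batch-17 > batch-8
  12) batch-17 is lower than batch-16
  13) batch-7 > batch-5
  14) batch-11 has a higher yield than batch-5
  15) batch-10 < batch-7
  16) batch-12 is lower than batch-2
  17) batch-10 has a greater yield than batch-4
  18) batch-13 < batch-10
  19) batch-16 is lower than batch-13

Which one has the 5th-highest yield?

Piecing the relations together gives one ordering: batch-8 < batch-17 < batch-16 < batch-13 < batch-4 < batch-10 < batch-5 < batch-11 < batch-7 < batch-12 < batch-2 < batch-14.
Counting 5 from the largest end gives batch-11.

batch-11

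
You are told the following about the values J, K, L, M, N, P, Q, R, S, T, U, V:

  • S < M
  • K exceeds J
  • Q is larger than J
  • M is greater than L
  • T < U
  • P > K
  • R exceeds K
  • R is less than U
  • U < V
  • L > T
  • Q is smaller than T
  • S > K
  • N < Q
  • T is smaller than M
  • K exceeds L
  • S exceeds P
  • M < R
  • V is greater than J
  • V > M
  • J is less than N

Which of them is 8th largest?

L

Chaining the given pairs: J < N < Q < T < L < K < P < S < M < R < U < V.
The 8th largest is L.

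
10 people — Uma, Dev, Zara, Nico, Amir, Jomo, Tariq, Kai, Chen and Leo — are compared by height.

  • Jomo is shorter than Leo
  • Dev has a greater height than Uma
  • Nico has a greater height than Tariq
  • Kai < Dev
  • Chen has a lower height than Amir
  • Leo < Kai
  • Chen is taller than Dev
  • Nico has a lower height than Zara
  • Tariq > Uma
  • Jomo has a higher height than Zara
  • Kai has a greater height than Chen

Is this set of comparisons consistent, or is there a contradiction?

inconsistent

Chaining the given relations yields Kai < Dev < Chen, so Kai < Chen. But one relation states Chen < Kai. These cannot both hold.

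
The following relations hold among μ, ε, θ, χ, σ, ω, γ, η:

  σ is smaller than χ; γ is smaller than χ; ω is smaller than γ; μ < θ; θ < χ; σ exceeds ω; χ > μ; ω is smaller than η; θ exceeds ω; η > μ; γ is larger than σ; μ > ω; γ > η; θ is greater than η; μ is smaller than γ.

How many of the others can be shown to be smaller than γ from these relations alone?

4

The elements the relations force below γ are ω, μ, σ, η — no chain reaches any other.
That is 4.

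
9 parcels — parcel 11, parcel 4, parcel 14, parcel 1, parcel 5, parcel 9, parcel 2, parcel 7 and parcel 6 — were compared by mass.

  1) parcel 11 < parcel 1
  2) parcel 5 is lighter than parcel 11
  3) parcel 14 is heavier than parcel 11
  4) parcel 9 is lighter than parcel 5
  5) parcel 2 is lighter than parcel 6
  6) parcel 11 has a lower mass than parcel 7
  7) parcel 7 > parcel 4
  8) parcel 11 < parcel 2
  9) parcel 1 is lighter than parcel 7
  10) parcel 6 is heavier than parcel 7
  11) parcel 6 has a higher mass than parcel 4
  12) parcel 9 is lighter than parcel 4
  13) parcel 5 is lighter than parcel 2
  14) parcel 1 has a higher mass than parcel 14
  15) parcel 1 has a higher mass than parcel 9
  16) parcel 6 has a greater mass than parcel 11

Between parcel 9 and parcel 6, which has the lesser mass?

parcel 9 < parcel 5 < parcel 11 < parcel 14 < parcel 1 < parcel 7 < parcel 6, by transitivity through parcel 5, parcel 11, parcel 14, parcel 1, parcel 7.
So parcel 9 < parcel 6; parcel 9 is the lighter of the two.

parcel 9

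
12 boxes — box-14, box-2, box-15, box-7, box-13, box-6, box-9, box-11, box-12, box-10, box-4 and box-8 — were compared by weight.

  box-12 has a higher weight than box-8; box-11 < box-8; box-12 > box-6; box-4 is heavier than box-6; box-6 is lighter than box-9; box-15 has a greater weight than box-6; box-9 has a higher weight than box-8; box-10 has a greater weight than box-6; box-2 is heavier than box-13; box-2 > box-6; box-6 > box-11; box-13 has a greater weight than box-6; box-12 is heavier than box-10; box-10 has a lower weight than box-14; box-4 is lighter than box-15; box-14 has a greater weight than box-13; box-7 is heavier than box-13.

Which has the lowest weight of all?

box-11

Chaining upward from box-11: directly above it, box-6, box-8; then box-13, box-2, box-4, box-10, box-12, box-15, box-9; then box-7, box-14.
That covers every other element, and nothing is given below box-11, so box-11 is the lowest weight.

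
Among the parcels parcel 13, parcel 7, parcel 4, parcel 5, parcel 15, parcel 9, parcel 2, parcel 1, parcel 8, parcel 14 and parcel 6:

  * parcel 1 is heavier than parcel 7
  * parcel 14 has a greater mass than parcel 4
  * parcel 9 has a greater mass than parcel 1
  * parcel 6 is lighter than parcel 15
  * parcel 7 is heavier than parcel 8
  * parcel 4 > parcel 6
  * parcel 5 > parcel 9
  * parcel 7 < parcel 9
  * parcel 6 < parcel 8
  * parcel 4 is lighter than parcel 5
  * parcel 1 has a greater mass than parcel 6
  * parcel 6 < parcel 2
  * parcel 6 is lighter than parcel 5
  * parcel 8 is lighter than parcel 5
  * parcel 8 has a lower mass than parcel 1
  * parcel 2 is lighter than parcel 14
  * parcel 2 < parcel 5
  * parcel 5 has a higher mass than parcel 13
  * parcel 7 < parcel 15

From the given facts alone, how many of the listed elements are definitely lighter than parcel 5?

The elements the relations force below parcel 5 are parcel 6, parcel 8, parcel 7, parcel 2, parcel 4, parcel 1, parcel 9, parcel 13 — no chain reaches any other.
That is 8.

8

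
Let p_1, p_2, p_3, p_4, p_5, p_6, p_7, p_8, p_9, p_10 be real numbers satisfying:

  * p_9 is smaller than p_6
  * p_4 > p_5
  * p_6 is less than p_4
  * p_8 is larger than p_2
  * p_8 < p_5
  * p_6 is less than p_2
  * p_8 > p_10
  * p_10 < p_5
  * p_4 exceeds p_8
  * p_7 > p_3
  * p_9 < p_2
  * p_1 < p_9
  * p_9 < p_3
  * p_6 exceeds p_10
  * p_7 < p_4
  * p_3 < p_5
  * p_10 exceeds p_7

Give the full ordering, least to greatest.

Each adjacent pair is fixed by a given relation: p_1 < p_9; p_9 < p_3; p_3 < p_7; p_7 < p_10; p_10 < p_6; p_6 < p_2; p_2 < p_8; p_8 < p_5; p_5 < p_4. Chaining them end to end gives the full order.

p_1 < p_9 < p_3 < p_7 < p_10 < p_6 < p_2 < p_8 < p_5 < p_4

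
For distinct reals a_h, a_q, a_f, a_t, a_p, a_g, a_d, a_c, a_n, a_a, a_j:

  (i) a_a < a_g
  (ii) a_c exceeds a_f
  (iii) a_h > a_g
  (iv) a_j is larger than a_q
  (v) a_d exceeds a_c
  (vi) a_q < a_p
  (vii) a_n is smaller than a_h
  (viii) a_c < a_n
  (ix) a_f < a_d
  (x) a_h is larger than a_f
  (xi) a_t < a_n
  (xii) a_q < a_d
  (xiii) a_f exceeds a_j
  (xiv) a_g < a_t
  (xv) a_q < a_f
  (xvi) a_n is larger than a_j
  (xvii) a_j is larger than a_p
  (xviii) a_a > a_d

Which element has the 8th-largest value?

a_f

Chaining the given pairs: a_q < a_p < a_j < a_f < a_c < a_d < a_a < a_g < a_t < a_n < a_h.
Counting 8 from the largest end gives a_f.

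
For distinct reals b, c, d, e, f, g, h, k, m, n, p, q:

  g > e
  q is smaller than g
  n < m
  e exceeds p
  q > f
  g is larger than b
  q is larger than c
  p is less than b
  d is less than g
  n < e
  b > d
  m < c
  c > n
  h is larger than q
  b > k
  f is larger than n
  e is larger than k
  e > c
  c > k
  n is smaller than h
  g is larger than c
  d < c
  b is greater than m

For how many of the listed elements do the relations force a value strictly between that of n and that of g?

6

The relations place n below g. An element lies strictly between them when it is forced above n and also forced below g.
Above n: {f, m, b, c, q, e, h}. Below g: {f, d, k, m, p, b, c, q, e}.
Intersection: {f, m, b, c, q, e} — 6.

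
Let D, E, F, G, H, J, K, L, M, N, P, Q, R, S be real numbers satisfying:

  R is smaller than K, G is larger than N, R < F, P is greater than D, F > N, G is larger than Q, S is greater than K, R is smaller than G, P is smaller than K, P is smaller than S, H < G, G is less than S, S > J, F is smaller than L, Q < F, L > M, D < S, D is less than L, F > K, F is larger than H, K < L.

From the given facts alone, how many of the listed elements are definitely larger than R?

The elements the relations force above R are G, K, F, L, S — no chain reaches any other.
That is 5.

5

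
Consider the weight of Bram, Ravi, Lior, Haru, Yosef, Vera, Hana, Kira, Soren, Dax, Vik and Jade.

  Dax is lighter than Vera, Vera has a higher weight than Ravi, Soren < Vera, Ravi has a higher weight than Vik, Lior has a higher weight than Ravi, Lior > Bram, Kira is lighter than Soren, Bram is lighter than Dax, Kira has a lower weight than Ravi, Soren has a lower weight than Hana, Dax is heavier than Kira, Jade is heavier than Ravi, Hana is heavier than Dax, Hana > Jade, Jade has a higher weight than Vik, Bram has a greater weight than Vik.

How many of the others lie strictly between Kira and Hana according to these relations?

Chaining upward from Kira reaches: Soren, Ravi, Dax, Vera, Jade, Lior.
Chaining downward from Hana reaches: Vik, Bram, Soren, Ravi, Dax, Jade.
Strictly between Kira and Hana are those in both lists: Soren, Ravi, Dax, Jade — 4 elements.

4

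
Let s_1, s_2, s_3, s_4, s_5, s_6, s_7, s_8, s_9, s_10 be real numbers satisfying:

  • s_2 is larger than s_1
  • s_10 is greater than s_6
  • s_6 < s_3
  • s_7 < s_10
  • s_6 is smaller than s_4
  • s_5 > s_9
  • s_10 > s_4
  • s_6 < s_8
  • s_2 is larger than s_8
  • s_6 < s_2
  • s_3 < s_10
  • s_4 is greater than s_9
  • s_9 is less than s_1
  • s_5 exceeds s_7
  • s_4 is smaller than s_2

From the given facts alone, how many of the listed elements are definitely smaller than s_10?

The elements the relations force below s_10 are s_7, s_6, s_9, s_4, s_3 — no chain reaches any other.
That is 5.

5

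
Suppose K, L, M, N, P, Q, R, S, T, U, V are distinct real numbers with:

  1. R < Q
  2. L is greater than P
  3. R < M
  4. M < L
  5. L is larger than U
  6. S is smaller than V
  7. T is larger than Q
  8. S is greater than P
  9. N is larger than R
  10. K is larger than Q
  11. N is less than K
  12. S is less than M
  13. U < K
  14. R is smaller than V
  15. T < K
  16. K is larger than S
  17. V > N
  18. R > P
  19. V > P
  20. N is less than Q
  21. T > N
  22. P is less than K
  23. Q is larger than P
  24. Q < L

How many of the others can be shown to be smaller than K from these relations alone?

Directly below K: P, U, N, S, Q, T.
One step further: R (7 so far).
Nothing else is reachable below K; 7 in all.

7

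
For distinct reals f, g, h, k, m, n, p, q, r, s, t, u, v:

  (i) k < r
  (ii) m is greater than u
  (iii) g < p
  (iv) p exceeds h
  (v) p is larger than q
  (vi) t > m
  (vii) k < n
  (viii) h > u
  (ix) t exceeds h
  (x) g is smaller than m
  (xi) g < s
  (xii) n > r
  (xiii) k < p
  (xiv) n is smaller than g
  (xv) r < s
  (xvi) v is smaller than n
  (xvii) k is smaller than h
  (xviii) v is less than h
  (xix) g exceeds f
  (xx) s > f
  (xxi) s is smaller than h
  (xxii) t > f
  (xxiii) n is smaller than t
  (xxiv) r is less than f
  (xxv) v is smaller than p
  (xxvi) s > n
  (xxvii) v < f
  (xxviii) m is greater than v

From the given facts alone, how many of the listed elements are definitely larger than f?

The elements the relations force above f are g, s, m, h, t, p — no chain reaches any other.
That is 6.

6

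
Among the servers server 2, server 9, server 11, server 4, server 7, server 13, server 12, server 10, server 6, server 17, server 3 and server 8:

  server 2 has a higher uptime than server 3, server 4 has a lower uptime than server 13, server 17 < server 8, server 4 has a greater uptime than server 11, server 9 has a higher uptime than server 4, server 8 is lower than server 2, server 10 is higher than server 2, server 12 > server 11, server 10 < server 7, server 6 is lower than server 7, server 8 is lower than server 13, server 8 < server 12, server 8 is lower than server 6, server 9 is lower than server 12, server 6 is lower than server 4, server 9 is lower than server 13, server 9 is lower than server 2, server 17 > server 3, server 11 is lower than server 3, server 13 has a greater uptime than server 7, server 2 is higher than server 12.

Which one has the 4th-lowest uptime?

Chaining the given pairs: server 11 < server 3 < server 17 < server 8 < server 6 < server 4 < server 9 < server 12 < server 2 < server 10 < server 7 < server 13.
Counting 4 from the smallest end gives server 8.

server 8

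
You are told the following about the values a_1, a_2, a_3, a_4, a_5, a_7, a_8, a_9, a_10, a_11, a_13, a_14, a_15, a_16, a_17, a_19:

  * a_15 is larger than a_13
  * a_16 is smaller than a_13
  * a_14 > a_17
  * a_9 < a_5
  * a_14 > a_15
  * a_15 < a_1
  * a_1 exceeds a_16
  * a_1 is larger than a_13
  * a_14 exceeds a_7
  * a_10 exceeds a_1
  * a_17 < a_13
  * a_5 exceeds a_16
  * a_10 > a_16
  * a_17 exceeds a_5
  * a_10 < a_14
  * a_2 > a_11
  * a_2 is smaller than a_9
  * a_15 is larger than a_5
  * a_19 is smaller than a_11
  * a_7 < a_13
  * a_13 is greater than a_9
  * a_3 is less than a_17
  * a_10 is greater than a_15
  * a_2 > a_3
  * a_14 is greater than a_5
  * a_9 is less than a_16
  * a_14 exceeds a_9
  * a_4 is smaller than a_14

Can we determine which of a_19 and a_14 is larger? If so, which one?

Link the given pairs in sequence: a_19 < a_11; a_11 < a_2; a_2 < a_9; a_9 < a_16; a_16 < a_5; a_5 < a_17; a_17 < a_13; a_13 < a_15; a_15 < a_1; a_1 < a_10; a_10 < a_14.
Together: a_19 < a_11 < a_2 < a_9 < a_16 < a_5 < a_17 < a_13 < a_15 < a_1 < a_10 < a_14.
So a_14 is larger.

a_14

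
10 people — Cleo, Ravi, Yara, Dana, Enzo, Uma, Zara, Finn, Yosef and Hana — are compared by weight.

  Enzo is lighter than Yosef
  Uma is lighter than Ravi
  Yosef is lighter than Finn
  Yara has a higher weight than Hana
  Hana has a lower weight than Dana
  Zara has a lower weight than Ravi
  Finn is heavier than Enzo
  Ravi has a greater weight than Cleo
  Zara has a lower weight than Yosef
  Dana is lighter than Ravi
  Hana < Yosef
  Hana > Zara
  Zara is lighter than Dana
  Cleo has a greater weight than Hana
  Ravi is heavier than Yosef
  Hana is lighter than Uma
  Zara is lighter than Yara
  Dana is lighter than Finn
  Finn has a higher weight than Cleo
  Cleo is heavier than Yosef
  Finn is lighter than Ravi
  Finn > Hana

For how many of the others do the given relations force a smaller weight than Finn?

6

The elements the relations force below Finn are Enzo, Zara, Hana, Dana, Yosef, Cleo — no chain reaches any other.
That is 6.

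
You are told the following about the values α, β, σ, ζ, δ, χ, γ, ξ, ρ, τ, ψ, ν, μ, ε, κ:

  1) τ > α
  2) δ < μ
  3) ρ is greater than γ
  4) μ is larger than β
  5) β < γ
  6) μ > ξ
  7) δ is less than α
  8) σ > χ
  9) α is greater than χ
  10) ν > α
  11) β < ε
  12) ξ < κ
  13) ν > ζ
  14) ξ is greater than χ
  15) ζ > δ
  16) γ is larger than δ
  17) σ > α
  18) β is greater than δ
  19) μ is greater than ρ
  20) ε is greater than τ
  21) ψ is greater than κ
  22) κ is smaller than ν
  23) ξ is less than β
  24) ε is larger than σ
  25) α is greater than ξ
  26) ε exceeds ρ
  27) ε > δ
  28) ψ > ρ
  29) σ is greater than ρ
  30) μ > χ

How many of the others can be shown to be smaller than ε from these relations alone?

9

From ε the given relations immediately reach δ, β, ρ, σ, τ.
From those, χ, ξ, γ, α — 9 in total.
Nothing else is reachable below ε; 9 in all.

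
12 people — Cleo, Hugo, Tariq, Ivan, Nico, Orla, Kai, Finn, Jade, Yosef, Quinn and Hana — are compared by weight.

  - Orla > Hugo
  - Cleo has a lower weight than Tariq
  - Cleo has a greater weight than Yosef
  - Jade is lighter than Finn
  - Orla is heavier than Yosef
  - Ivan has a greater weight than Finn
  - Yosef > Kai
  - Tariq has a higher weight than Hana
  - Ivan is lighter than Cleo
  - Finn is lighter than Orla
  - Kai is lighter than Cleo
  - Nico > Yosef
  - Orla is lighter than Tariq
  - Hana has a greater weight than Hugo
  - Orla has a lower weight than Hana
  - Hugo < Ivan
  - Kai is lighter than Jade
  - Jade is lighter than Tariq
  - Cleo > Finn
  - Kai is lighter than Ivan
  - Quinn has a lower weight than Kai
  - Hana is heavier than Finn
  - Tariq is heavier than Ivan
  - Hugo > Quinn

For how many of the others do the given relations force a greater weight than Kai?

9

From Kai the given relations immediately reach Jade, Yosef, Ivan, Cleo.
From those, Finn, Orla, Nico, Tariq — 8 in total.
From those, Hana — 9 in total.
Nothing else is reachable above Kai; 9 in all.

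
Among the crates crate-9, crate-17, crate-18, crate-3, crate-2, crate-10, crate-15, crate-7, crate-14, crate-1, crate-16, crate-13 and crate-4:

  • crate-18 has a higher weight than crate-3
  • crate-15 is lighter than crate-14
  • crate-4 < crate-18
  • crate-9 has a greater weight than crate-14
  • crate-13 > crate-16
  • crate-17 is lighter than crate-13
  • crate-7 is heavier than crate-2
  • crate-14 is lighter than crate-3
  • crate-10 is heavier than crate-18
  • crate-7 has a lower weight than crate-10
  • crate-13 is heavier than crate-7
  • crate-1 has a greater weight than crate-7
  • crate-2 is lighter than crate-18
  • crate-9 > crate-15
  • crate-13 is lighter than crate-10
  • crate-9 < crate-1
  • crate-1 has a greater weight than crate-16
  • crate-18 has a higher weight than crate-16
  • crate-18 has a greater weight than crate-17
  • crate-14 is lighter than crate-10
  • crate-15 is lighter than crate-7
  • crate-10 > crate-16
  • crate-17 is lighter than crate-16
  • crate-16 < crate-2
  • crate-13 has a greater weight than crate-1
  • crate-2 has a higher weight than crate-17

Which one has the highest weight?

crate-10

Chaining downward from crate-10: directly below it, crate-14, crate-16, crate-7, crate-18, crate-13; then crate-15, crate-17, crate-2, crate-4, crate-3, crate-1; then crate-9.
That covers every other element, and nothing is given above crate-10, so crate-10 is the highest weight.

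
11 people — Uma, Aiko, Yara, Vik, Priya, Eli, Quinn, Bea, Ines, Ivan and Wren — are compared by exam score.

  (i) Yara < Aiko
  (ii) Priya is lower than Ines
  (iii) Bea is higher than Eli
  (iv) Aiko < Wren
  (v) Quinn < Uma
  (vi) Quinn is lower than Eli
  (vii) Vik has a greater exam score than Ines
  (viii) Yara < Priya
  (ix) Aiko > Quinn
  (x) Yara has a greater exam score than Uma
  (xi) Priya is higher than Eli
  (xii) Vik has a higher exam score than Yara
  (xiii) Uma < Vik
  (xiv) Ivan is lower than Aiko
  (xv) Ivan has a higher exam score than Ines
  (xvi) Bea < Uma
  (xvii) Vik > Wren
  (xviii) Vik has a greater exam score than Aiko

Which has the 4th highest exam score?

Ivan

Chaining the given pairs: Quinn < Eli < Bea < Uma < Yara < Priya < Ines < Ivan < Aiko < Wren < Vik.
The 4th largest is Ivan.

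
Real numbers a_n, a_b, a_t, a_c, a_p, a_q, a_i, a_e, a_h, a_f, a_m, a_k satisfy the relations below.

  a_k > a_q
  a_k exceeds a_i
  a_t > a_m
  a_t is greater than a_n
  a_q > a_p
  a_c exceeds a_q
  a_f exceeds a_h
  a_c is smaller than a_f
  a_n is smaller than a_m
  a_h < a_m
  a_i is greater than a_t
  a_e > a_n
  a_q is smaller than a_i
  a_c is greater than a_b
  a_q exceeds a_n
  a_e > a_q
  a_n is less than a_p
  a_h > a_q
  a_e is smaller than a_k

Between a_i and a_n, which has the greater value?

a_i

a_n < a_p and a_p < a_q give a_n < a_q.
Then a_q < a_h extends the chain to a_h.
Then a_h < a_m extends the chain to a_m.
With a_m < a_t: a_n < a_p < a_q < a_h < a_m < a_t.
With a_t < a_i: a_n < a_p < a_q < a_h < a_m < a_t < a_i.
So a_n < a_i; a_i is the larger of the two.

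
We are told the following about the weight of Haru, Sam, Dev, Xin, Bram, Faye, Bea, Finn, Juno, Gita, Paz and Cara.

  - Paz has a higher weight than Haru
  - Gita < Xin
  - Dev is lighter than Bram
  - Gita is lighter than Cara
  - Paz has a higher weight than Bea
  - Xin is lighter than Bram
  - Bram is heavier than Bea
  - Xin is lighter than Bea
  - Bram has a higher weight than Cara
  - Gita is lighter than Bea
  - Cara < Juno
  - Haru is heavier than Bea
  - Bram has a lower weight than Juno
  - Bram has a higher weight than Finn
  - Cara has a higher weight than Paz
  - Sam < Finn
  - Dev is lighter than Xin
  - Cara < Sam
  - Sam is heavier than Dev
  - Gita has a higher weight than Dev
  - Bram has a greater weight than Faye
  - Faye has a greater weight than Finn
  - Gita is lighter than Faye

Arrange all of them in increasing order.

Dev < Gita < Xin < Bea < Haru < Paz < Cara < Sam < Finn < Faye < Bram < Juno

Nothing is placed below Dev, so it is least; from there Dev < Gita; Gita < Xin; Xin < Bea; Bea < Haru; Haru < Paz; Paz < Cara; Cara < Sam; Sam < Finn; Finn < Faye; Faye < Bram; Bram < Juno, each given directly.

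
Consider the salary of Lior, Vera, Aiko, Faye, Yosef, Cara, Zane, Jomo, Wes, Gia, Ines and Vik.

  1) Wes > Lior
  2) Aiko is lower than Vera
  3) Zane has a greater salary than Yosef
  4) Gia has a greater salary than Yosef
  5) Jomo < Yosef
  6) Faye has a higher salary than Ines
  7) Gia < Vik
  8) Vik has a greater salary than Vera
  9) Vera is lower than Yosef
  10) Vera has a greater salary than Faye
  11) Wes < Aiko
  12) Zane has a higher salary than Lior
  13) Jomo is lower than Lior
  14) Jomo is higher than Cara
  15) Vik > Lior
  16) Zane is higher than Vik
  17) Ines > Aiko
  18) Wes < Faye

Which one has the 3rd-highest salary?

Gia

Piecing the relations together gives one ordering: Cara < Jomo < Lior < Wes < Aiko < Ines < Faye < Vera < Yosef < Gia < Vik < Zane.
Counting 3 from the largest end gives Gia.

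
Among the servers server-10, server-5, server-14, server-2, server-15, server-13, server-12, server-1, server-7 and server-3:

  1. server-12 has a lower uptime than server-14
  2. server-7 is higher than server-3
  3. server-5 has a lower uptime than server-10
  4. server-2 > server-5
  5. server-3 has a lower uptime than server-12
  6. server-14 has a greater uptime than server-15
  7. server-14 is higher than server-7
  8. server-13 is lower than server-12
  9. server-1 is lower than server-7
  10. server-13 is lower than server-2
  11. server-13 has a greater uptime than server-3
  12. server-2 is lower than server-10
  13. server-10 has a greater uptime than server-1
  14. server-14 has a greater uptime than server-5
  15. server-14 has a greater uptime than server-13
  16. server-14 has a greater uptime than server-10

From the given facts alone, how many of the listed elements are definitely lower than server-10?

The elements the relations force below server-10 are server-3, server-5, server-13, server-2, server-1 — no chain reaches any other.
That is 5.

5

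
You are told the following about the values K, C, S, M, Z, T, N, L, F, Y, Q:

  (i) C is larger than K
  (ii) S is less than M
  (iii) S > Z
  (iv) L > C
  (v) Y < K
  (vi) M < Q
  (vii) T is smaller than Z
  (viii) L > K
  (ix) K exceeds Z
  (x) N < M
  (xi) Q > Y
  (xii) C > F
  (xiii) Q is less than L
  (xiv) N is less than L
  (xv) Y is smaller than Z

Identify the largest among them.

L

Chaining downward from L: directly below it, K, N, C, Q; then Y, Z, F, M; then T, S.
That covers every other element, and nothing is given above L, so L is the largest.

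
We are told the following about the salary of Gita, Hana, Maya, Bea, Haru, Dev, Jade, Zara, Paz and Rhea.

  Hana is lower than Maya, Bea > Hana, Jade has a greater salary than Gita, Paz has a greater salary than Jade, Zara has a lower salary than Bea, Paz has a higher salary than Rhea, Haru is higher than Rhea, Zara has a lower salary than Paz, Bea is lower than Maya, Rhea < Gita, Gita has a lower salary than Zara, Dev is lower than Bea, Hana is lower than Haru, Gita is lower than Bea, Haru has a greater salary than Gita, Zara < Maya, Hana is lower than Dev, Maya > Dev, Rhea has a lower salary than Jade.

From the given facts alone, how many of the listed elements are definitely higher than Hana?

4

The elements the relations force above Hana are Dev, Haru, Bea, Maya — no chain reaches any other.
That is 4.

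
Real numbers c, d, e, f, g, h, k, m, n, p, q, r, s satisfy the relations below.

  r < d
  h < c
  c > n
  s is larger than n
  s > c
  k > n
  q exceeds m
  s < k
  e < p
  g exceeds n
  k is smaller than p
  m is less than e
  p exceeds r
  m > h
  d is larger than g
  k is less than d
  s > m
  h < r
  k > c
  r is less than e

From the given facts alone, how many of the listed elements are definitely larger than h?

9

Directly above h: c, m, r.
One step further: s, q, k, d, e, p (9 so far).
Nothing else is reachable above h; 9 in all.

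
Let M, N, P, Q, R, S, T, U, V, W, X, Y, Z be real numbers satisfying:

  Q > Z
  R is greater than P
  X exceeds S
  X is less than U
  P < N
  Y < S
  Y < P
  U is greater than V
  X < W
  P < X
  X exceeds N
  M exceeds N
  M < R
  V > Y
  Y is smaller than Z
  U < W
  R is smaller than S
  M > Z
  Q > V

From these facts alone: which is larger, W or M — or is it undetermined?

W

Link the given pairs in sequence: M < R; R < S; S < X; X < U; U < W.
Together: M < R < S < X < U < W.
So W is larger.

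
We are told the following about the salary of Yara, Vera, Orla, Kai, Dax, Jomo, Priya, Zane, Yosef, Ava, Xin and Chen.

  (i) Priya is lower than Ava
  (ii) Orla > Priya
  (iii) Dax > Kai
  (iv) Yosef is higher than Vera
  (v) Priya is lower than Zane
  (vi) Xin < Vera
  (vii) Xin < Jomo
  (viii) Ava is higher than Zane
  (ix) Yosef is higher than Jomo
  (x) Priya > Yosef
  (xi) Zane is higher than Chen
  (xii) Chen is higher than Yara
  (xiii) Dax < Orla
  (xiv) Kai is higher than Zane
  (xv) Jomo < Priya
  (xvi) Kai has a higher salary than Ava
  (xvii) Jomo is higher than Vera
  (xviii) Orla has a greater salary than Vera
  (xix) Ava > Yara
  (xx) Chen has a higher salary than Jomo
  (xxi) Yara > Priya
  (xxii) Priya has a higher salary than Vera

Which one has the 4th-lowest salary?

Piecing the relations together gives one ordering: Xin < Vera < Jomo < Yosef < Priya < Yara < Chen < Zane < Ava < Kai < Dax < Orla.
Counting 4 from the smallest end gives Yosef.

Yosef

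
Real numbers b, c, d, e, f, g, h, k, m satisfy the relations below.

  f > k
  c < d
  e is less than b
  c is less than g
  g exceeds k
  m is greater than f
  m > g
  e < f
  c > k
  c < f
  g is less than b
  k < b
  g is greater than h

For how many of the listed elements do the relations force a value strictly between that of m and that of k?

The relations place k below m. An element lies strictly between them when it is forced above k and also forced below m.
Above k: {c, f, g, b, d}. Below m: {h, c, e, f, g}.
Intersection: {c, f, g} — 3.

3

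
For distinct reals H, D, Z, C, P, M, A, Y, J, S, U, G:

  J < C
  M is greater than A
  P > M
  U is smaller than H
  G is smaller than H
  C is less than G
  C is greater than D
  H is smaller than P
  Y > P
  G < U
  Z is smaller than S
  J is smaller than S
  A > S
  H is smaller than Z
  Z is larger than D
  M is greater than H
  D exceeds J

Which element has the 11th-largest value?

Piecing the relations together gives one ordering: J < D < C < G < U < H < Z < S < A < M < P < Y.
Counting 11 from the largest end gives D.

D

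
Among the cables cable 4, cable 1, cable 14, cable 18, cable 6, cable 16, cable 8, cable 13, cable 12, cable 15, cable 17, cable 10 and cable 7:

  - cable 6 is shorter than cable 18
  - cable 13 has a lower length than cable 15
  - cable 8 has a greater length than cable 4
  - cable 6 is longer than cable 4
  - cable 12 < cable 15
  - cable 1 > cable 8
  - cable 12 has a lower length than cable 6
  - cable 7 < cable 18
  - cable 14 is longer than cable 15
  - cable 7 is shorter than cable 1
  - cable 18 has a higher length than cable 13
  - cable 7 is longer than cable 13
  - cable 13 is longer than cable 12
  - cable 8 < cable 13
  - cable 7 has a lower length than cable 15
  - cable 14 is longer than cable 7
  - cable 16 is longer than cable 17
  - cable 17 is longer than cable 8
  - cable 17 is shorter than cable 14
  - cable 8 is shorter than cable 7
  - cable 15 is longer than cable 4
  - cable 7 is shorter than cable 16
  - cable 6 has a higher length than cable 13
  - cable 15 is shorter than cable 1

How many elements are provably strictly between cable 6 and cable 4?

The relations place cable 4 below cable 6. An element lies strictly between them when it is forced above cable 4 and also forced below cable 6.
Above cable 4: {cable 8, cable 17, cable 13, cable 7, cable 15, cable 14, cable 1, cable 16, cable 18}. Below cable 6: {cable 8, cable 12, cable 13}.
Intersection: {cable 8, cable 13} — 2.

2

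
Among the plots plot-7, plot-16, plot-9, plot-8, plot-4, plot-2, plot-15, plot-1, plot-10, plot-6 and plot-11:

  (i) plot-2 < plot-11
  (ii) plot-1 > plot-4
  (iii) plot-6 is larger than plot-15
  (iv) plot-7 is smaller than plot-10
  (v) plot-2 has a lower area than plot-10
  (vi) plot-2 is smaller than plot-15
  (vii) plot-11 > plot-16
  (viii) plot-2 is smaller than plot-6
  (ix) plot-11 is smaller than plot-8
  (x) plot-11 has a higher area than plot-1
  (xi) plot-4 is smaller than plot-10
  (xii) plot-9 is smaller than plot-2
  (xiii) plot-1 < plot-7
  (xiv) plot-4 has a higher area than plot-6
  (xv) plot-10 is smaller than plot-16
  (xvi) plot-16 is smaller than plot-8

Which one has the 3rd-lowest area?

plot-15

The consecutive relations fix a unique order: plot-9 < plot-2 < plot-15 < plot-6 < plot-4 < plot-1 < plot-7 < plot-10 < plot-16 < plot-11 < plot-8.
Counting 3 from the smallest end gives plot-15.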